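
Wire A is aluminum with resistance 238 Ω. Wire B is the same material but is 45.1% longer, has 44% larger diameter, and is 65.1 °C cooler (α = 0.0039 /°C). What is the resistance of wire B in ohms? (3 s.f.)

124 Ω

R ∝ ρL/d² with ρ ∝ (1+αΔT), so R_B/R_A = (1 + 45.1/100) × (1 + 44/100)⁻² × (1 − 0.0039×65.1)
= 1.451 × 0.4823 × 0.7461 = 0.5221
R_B = 0.5221 × 238 = 124 Ω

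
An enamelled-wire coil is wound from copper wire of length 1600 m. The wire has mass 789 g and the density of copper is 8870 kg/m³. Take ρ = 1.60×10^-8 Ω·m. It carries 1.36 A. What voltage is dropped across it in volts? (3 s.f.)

A = m/(density·L) = 0.789/(8870×1600) = 5.5595e-08 m²
R = ρL/A = (1.60×10^-8)(1600)/(5.5595e-08) = 460.5 Ω
V = IR = 1.36 × 460.5 = 626 V

626 V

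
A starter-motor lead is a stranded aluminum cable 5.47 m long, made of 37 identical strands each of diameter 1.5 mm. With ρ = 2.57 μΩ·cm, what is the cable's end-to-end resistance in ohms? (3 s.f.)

ρ = 2.57 μΩ·cm = 2.57×10^-8 Ω·m
A_strand = π(7.5000e-04 m)² = 1.767e-06 m²
R_strand = ρL/A = (2.57×10^-8)(5.47)/(1.767e-06) = 0.07955 Ω
R_total = R_strand/N = 0.07955/37 = 0.00215 Ω

0.00215 Ω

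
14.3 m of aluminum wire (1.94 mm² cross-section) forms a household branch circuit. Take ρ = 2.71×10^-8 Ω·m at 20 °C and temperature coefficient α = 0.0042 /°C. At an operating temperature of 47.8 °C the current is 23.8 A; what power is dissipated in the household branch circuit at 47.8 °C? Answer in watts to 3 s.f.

126 W

A = 1.94 mm² = 1.940e-06 m²
R₍20₎ = ρL/A = (2.71×10^-8)(14.3)/(1.940e-06) = 0.1998 Ω
R₍47.8₎ = R₍20₎(1 + αΔT) = 0.1998 × (1 + 0.0042×27.8) = 0.2231 Ω
P = I²R = (23.8)² × 0.2231 = 126 W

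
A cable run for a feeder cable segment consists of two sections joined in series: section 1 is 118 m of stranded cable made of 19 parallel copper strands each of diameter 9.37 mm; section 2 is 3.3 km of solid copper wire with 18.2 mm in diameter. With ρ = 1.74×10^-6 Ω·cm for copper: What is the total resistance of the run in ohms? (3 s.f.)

0.222 Ω

ρ = 1.74×10^-6 Ω·cm = 1.74×10^-8 Ω·m
Section 1: A_strand = π(4.6850e-03)² = 6.896e-05 m²; R₁ = ρL/(N·A_s) = (1.74×10^-8)(118)/(19×6.896e-05) = 0.001567 Ω
Section 2: A = π(d/2)² = π(9.1000e-03 m)² = 2.602e-04 m²
R₂ = (1.74×10^-8)(3300)/(2.602e-04) = 0.2207 Ω
R = R₁ + R₂ = 0.222 Ω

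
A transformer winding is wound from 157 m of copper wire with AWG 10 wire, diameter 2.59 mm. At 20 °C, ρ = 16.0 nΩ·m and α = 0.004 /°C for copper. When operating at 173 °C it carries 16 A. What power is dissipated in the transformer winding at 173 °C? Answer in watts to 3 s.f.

ρ = 16.0 nΩ·m = 1.60×10^-8 Ω·m
A = π(2.59/2 mm)² = π(1.2950e-03 m)² = 5.269e-06 m²
R₍20₎ = ρL/A = (1.60×10^-8)(157)/(5.269e-06) = 0.4768 Ω
R₍173₎ = R₍20₎(1 + αΔT) = 0.4768 × (1 + 0.004×153) = 0.7686 Ω
P = I²R = (16)² × 0.7686 = 197 W

197 W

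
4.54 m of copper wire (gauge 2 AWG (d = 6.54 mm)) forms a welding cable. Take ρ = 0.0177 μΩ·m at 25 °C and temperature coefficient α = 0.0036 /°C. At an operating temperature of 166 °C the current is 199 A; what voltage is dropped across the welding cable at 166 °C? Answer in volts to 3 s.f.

ρ = 0.0177 μΩ·m = 1.77×10^-8 Ω·m
A = π(6.54/2 mm)² = π(3.2700e-03 m)² = 3.359e-05 m²
R₍25₎ = ρL/A = (1.77×10^-8)(4.54)/(3.359e-05) = 0.002392 Ω
R₍166₎ = R₍25₎(1 + αΔT) = 0.002392 × (1 + 0.0036×141) = 0.003606 Ω
V = IR = 199 × 0.003606 = 0.718 V

0.718 V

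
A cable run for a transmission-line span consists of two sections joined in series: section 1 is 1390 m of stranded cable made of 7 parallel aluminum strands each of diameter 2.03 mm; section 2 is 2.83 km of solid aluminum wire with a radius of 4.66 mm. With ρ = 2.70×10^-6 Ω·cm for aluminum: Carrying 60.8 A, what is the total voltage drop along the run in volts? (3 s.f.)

ρ = 2.70×10^-6 Ω·cm = 2.70×10^-8 Ω·m
Section 1: A_strand = π(1.0150e-03)² = 3.237e-06 m²; R₁ = ρL/(N·A_s) = (2.70×10^-8)(1390)/(7×3.237e-06) = 1.657 Ω
Section 2: A = πr² = π(4.6600e-03 m)² = 6.822e-05 m²
R₂ = (2.70×10^-8)(2830)/(6.822e-05) = 1.12 Ω
R = R₁ + R₂ = 2.777 Ω
V = IR = 60.8 × 2.777 = 169 V

169 V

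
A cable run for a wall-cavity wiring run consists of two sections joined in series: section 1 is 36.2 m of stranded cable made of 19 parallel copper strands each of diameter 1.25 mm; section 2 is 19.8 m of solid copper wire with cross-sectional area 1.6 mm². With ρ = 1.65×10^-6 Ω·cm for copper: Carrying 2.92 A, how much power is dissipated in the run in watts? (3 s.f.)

ρ = 1.65×10^-6 Ω·cm = 1.65×10^-8 Ω·m
Section 1: A_strand = π(6.2500e-04)² = 1.227e-06 m²; R₁ = ρL/(N·A_s) = (1.65×10^-8)(36.2)/(19×1.227e-06) = 0.02562 Ω
Section 2: A = 1.6 mm² = 1.600e-06 m²
R₂ = (1.65×10^-8)(19.8)/(1.600e-06) = 0.2042 Ω
R = R₁ + R₂ = 0.2298 Ω
P = I²R = (2.92)² × 0.2298 = 1.96 W

1.96 W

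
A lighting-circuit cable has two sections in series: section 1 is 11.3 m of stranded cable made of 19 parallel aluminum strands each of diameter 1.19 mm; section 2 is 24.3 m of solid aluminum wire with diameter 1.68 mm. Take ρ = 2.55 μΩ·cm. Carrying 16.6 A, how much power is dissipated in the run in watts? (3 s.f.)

80.8 W

ρ = 2.55 μΩ·cm = 2.55×10^-8 Ω·m
Section 1: A_strand = π(5.9500e-04)² = 1.112e-06 m²; R₁ = ρL/(N·A_s) = (2.55×10^-8)(11.3)/(19×1.112e-06) = 0.01364 Ω
Section 2: A = π(d/2)² = π(8.4000e-04 m)² = 2.217e-06 m²
R₂ = (2.55×10^-8)(24.3)/(2.217e-06) = 0.2795 Ω
R = R₁ + R₂ = 0.2932 Ω
P = I²R = (16.6)² × 0.2932 = 80.8 W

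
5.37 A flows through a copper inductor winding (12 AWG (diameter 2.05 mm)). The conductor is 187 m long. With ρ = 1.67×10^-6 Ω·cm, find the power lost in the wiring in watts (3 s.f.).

ρ = 1.67×10^-6 Ω·cm = 1.67×10^-8 Ω·m
A = π(2.05/2 mm)² = π(1.0250e-03 m)² = 3.301e-06 m²
R = ρL/A = (1.67×10^-8)(187)/(3.301e-06) = 0.9462 Ω
P = I²R = (5.37)² × 0.9462 = 27.3 W

27.3 W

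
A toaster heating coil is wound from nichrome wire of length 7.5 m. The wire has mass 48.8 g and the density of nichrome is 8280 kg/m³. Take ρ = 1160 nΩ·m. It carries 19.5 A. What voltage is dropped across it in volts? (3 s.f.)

216 V

ρ = 1160 nΩ·m = 1.16×10^-6 Ω·m
A = m/(density·L) = 0.0488/(8280×7.5) = 7.8583e-07 m²
R = ρL/A = (1.16×10^-6)(7.5)/(7.8583e-07) = 11.07 Ω
V = IR = 19.5 × 11.07 = 216 V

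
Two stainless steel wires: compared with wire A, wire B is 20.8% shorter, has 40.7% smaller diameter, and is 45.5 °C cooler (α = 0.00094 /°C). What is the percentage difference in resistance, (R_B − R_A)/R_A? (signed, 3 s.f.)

R ∝ ρL/d² with ρ ∝ (1+αΔT), so R_B/R_A = (1 − 20.8/100) × (1 − 40.7/100)⁻² × (1 − 0.00094×45.5)
= 0.792 × 2.844 × 0.9572 = 2.156
(R_B − R_A)/R_A = 2.156 − 1 = 116%

116%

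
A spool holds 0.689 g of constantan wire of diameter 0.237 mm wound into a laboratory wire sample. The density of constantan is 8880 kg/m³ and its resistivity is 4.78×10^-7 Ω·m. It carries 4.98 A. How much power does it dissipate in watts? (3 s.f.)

473 W

A = π(d/2)² = π(1.1850e-04 m)² = 4.4115e-08 m²
L = m/(density·A) = 6.890×10^-4/(8880×4.4115e-08) = 1.759 m
R = ρL/A = (4.78×10^-7)(1.759)/(4.4115e-08) = 19.06 Ω
P = I²R = (4.98)² × 19.06 = 473 W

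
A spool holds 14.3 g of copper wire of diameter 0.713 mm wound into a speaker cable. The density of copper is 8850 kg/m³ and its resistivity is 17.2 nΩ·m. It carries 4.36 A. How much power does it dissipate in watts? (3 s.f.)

3.31 W

ρ = 17.2 nΩ·m = 1.72×10^-8 Ω·m
A = π(d/2)² = π(3.5650e-04 m)² = 3.9927e-07 m²
L = m/(density·A) = 0.0143/(8850×3.9927e-07) = 4.047 m
R = ρL/A = (1.72×10^-8)(4.047)/(3.9927e-07) = 0.1743 Ω
P = I²R = (4.36)² × 0.1743 = 3.31 W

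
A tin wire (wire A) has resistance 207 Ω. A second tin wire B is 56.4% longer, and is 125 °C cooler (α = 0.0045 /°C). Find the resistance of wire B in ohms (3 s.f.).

R ∝ ρL/d² with ρ ∝ (1+αΔT), so R_B/R_A = (1 + 56.4/100) × (1 − 0.0045×125)
= 1.564 × 0.4375 = 0.6843
R_B = 0.6843 × 207 = 142 Ω

142 Ω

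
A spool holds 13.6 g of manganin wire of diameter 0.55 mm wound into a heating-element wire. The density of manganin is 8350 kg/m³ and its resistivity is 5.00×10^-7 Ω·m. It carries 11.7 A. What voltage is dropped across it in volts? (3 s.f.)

169 V

A = π(d/2)² = π(2.7500e-04 m)² = 2.3758e-07 m²
L = m/(density·A) = 0.0136/(8350×2.3758e-07) = 6.855 m
R = ρL/A = (5.00×10^-7)(6.855)/(2.3758e-07) = 14.43 Ω
V = IR = 11.7 × 14.43 = 169 V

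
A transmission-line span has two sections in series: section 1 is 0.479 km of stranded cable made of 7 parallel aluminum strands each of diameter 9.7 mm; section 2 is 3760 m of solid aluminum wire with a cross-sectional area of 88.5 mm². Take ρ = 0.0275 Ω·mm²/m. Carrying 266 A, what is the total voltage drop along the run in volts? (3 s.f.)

318 V

ρ = 0.0275 Ω·mm²/m = 2.75×10^-8 Ω·m
Section 1: A_strand = π(4.8500e-03)² = 7.390e-05 m²; R₁ = ρL/(N·A_s) = (2.75×10^-8)(479)/(7×7.390e-05) = 0.02546 Ω
Section 2: A = 88.5 mm² = 8.850e-05 m²
R₂ = (2.75×10^-8)(3760)/(8.850e-05) = 1.168 Ω
R = R₁ + R₂ = 1.194 Ω
V = IR = 266 × 1.194 = 318 V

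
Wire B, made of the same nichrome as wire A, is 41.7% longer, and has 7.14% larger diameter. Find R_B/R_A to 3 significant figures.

1.23

R ∝ L/d², so R_B/R_A = (1 + 41.7/100) × (1 + 7.14/100)⁻²
= 1.417 × 0.8712 = 1.23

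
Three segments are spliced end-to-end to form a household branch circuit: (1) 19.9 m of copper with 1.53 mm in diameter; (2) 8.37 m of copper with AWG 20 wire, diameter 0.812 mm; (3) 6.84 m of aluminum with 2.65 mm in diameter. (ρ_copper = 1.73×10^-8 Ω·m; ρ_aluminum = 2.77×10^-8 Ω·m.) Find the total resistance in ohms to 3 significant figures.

0.501 Ω

Seg 1: A = π(d/2)² = π(7.6500e-04 m)² = 1.839e-06 m²
R_1 = (1.73×10^-8)(19.9)/(1.839e-06) = 0.1873 Ω
Seg 2: A = π(0.812/2 mm)² = π(4.0600e-04 m)² = 5.178e-07 m²
R_2 = (1.73×10^-8)(8.37)/(5.178e-07) = 0.2796 Ω
Seg 3: A = π(d/2)² = π(1.3250e-03 m)² = 5.515e-06 m²
R_3 = (2.77×10^-8)(6.84)/(5.515e-06) = 0.03435 Ω
R_total = R_1 + R_2 + R_3 = 0.501 Ω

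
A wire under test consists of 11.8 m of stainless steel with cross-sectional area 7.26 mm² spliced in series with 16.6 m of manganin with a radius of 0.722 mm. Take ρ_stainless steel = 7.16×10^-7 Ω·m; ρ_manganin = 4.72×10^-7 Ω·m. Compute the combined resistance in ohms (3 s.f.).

Segment 1: A = 7.26 mm² = 7.260e-06 m²
R₁ = ρL/A = (7.16×10^-7)(11.8)/(7.260e-06) = 1.164 Ω
Segment 2: A = πr² = π(7.2200e-04 m)² = 1.638e-06 m²
R₂ = (4.72×10^-7)(16.6)/(1.638e-06) = 4.784 Ω
R = R₁ + R₂ = 5.95 Ω

5.95 Ω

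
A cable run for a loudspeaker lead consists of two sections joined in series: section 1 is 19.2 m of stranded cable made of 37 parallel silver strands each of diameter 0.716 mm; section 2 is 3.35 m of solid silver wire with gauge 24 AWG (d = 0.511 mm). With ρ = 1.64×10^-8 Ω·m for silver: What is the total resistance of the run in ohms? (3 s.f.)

Section 1: A_strand = π(3.5800e-04)² = 4.026e-07 m²; R₁ = ρL/(N·A_s) = (1.64×10^-8)(19.2)/(37×4.026e-07) = 0.02114 Ω
Section 2: A = π(0.511/2 mm)² = π(2.5550e-04 m)² = 2.051e-07 m²
R₂ = (1.64×10^-8)(3.35)/(2.051e-07) = 0.2679 Ω
R = R₁ + R₂ = 0.289 Ω

0.289 Ω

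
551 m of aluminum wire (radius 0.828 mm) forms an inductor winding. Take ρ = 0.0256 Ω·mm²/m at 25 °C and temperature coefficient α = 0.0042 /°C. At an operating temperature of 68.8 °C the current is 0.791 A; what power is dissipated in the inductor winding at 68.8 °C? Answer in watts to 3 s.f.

4.85 W

ρ = 0.0256 Ω·mm²/m = 2.56×10^-8 Ω·m
A = πr² = π(8.2800e-04 m)² = 2.154e-06 m²
R₍25₎ = ρL/A = (2.56×10^-8)(551)/(2.154e-06) = 6.549 Ω
R₍68.8₎ = R₍25₎(1 + αΔT) = 6.549 × (1 + 0.0042×43.8) = 7.754 Ω
P = I²R = (0.791)² × 7.754 = 4.85 W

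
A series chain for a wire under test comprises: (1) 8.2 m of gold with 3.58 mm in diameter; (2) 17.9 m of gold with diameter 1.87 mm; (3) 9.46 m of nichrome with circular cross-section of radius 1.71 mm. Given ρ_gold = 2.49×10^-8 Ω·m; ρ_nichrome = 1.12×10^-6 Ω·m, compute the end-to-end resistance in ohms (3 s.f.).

Seg 1: A = π(d/2)² = π(1.7900e-03 m)² = 1.007e-05 m²
R_1 = (2.49×10^-8)(8.2)/(1.007e-05) = 0.02028 Ω
Seg 2: A = π(d/2)² = π(9.3500e-04 m)² = 2.746e-06 m²
R_2 = (2.49×10^-8)(17.9)/(2.746e-06) = 0.1623 Ω
Seg 3: A = πr² = π(1.7100e-03 m)² = 9.186e-06 m²
R_3 = (1.12×10^-6)(9.46)/(9.186e-06) = 1.153 Ω
R_total = R_1 + R_2 + R_3 = 1.34 Ω

1.34 Ω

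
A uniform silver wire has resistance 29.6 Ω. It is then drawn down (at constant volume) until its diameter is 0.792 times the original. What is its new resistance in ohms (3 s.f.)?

Volume constant ⇒ L' = L/r² with r = 0.792. R' = ρL'/A' = ρ(L/r²)/(πr²d₀²/4) = R/r⁴.
R' = 2.542 × 29.6 = 75.2 Ω

75.2 Ω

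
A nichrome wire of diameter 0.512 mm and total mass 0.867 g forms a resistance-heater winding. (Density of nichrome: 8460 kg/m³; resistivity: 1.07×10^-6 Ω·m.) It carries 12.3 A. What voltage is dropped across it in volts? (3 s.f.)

A = π(d/2)² = π(2.5600e-04 m)² = 2.0589e-07 m²
L = m/(density·A) = 8.670×10^-4/(8460×2.0589e-07) = 0.4978 m
R = ρL/A = (1.07×10^-6)(0.4978)/(2.0589e-07) = 2.587 Ω
V = IR = 12.3 × 2.587 = 31.8 V

31.8 V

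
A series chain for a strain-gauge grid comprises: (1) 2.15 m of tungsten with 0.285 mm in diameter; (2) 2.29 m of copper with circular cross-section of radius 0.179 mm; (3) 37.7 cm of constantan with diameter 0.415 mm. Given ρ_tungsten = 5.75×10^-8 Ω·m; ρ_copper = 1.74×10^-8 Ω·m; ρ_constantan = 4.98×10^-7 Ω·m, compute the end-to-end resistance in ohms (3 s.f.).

3.72 Ω

Seg 1: A = π(d/2)² = π(1.4250e-04 m)² = 6.379e-08 m²
R_1 = (5.75×10^-8)(2.15)/(6.379e-08) = 1.938 Ω
Seg 2: A = πr² = π(1.7900e-04 m)² = 1.007e-07 m²
R_2 = (1.74×10^-8)(2.29)/(1.007e-07) = 0.3958 Ω
Seg 3: A = π(d/2)² = π(2.0750e-04 m)² = 1.353e-07 m²
R_3 = (4.98×10^-7)(0.377)/(1.353e-07) = 1.388 Ω
R_total = R_1 + R_2 + R_3 = 3.72 Ω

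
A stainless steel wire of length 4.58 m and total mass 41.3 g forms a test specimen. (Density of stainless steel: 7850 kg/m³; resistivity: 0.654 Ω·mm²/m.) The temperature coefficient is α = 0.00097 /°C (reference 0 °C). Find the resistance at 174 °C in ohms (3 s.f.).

3.05 Ω

ρ = 0.654 Ω·mm²/m = 6.54×10^-7 Ω·m
A = m/(density·L) = 0.0413/(7850×4.58) = 1.1487e-06 m²
R = ρL/A = (6.54×10^-7)(4.58)/(1.1487e-06) = 2.608 Ω
R(174 °C) = 2.608 × (1 + 0.00097×174) = 3.05 Ω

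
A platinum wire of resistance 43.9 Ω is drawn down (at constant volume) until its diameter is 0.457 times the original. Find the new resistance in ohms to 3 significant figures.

1010 Ω

Volume constant ⇒ L' = L/r² with r = 0.457. R' = ρL'/A' = ρ(L/r²)/(πr²d₀²/4) = R/r⁴.
R' = 22.93 × 43.9 = 1010 Ω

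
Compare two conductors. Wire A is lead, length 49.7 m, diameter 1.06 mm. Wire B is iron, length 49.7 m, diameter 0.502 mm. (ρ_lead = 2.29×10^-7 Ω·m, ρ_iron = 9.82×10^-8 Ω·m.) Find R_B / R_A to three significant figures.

R ∝ ρL/d², so R_B/R_A = (ρ_B/ρ_A) × (d_A/d_B)²
= (9.82×10^-8/2.29×10^-7) × (1.06/0.502)² = 1.91

1.91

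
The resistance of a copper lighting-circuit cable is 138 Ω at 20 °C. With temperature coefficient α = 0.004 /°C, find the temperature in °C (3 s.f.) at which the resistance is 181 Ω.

R = R₀(1 + α(T − T₀)) ⇒ T = T₀ + (R/R₀ − 1)/α
T = 20 + (181/138 − 1)/0.004 = 20 + (0.3116)/0.004 = 97.9 °C

97.9 °C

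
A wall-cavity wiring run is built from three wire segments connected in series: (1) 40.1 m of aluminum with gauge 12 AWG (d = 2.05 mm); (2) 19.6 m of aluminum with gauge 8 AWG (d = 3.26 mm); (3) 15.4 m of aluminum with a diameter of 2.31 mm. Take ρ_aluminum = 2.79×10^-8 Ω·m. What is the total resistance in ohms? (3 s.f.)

0.507 Ω

Seg 1: A = π(2.05/2 mm)² = π(1.0250e-03 m)² = 3.301e-06 m²
R_1 = (2.79×10^-8)(40.1)/(3.301e-06) = 0.339 Ω
Seg 2: A = π(3.26/2 mm)² = π(1.6300e-03 m)² = 8.347e-06 m²
R_2 = (2.79×10^-8)(19.6)/(8.347e-06) = 0.06551 Ω
Seg 3: A = π(d/2)² = π(1.1550e-03 m)² = 4.191e-06 m²
R_3 = (2.79×10^-8)(15.4)/(4.191e-06) = 0.1025 Ω
R_total = R_1 + R_2 + R_3 = 0.507 Ω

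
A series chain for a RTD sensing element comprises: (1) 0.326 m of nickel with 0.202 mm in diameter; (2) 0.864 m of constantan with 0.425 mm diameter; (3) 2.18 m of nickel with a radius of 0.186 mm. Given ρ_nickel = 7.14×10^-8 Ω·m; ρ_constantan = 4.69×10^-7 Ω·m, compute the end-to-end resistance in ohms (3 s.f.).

Seg 1: A = π(d/2)² = π(1.0100e-04 m)² = 3.205e-08 m²
R_1 = (7.14×10^-8)(0.326)/(3.205e-08) = 0.7263 Ω
Seg 2: A = π(d/2)² = π(2.1250e-04 m)² = 1.419e-07 m²
R_2 = (4.69×10^-7)(0.864)/(1.419e-07) = 2.856 Ω
Seg 3: A = πr² = π(1.8600e-04 m)² = 1.087e-07 m²
R_3 = (7.14×10^-8)(2.18)/(1.087e-07) = 1.432 Ω
R_total = R_1 + R_2 + R_3 = 5.01 Ω

5.01 Ω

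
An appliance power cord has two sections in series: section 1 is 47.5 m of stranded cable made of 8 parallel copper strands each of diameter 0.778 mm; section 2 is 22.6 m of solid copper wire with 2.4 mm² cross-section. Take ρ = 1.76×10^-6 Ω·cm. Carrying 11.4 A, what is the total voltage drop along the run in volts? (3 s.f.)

ρ = 1.76×10^-6 Ω·cm = 1.76×10^-8 Ω·m
Section 1: A_strand = π(3.8900e-04)² = 4.754e-07 m²; R₁ = ρL/(N·A_s) = (1.76×10^-8)(47.5)/(8×4.754e-07) = 0.2198 Ω
Section 2: A = 2.4 mm² = 2.400e-06 m²
R₂ = (1.76×10^-8)(22.6)/(2.400e-06) = 0.1657 Ω
R = R₁ + R₂ = 0.3856 Ω
V = IR = 11.4 × 0.3856 = 4.40 V

4.40 V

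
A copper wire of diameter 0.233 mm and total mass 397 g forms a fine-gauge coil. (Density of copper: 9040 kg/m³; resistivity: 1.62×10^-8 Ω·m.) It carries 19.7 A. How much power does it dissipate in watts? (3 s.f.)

A = π(d/2)² = π(1.1650e-04 m)² = 4.2638e-08 m²
L = m/(density·A) = 0.397/(9040×4.2638e-08) = 1030 m
R = ρL/A = (1.62×10^-8)(1030)/(4.2638e-08) = 391.3 Ω
P = I²R = (19.7)² × 391.3 = 1.52×10^5 W

1.52×10^5 W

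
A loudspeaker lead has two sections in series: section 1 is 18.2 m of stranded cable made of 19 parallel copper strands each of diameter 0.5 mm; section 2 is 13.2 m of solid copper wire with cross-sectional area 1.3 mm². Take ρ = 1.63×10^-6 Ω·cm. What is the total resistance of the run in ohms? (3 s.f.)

0.245 Ω

ρ = 1.63×10^-6 Ω·cm = 1.63×10^-8 Ω·m
Section 1: A_strand = π(2.5000e-04)² = 1.963e-07 m²; R₁ = ρL/(N·A_s) = (1.63×10^-8)(18.2)/(19×1.963e-07) = 0.07952 Ω
Section 2: A = 1.3 mm² = 1.300e-06 m²
R₂ = (1.63×10^-8)(13.2)/(1.300e-06) = 0.1655 Ω
R = R₁ + R₂ = 0.245 Ω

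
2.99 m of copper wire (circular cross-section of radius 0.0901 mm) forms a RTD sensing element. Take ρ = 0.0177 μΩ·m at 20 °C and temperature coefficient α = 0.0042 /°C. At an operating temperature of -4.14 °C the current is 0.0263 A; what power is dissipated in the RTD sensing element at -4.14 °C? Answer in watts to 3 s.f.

0.00129 W

ρ = 0.0177 μΩ·m = 1.77×10^-8 Ω·m
A = πr² = π(9.0100e-05 m)² = 2.550e-08 m²
R₍20₎ = ρL/A = (1.77×10^-8)(2.99)/(2.550e-08) = 2.075 Ω
R₍-4.14₎ = R₍20₎(1 + αΔT) = 2.075 × (1 + 0.0042×-24.1) = 1.865 Ω
P = I²R = (0.0263)² × 1.865 = 0.00129 W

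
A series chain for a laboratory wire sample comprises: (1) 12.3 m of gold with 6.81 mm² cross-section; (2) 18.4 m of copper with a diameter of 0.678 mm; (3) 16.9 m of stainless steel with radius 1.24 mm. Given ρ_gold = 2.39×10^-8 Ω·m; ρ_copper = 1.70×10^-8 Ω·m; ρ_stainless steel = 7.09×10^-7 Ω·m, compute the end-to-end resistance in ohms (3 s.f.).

Seg 1: A = 6.81 mm² = 6.810e-06 m²
R_1 = (2.39×10^-8)(12.3)/(6.810e-06) = 0.04317 Ω
Seg 2: A = π(d/2)² = π(3.3900e-04 m)² = 3.610e-07 m²
R_2 = (1.70×10^-8)(18.4)/(3.610e-07) = 0.8664 Ω
Seg 3: A = πr² = π(1.2400e-03 m)² = 4.831e-06 m²
R_3 = (7.09×10^-7)(16.9)/(4.831e-06) = 2.481 Ω
R_total = R_1 + R_2 + R_3 = 3.39 Ω

3.39 Ω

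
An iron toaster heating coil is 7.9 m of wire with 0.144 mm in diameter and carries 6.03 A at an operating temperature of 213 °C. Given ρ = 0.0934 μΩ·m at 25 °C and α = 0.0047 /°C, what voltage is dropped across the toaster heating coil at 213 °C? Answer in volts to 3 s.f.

515 V

ρ = 0.0934 μΩ·m = 9.34×10^-8 Ω·m
A = π(d/2)² = π(7.2000e-05 m)² = 1.629e-08 m²
R₍25₎ = ρL/A = (9.34×10^-8)(7.9)/(1.629e-08) = 45.31 Ω
R₍213₎ = R₍25₎(1 + αΔT) = 45.31 × (1 + 0.0047×188) = 85.34 Ω
V = IR = 6.03 × 85.34 = 515 V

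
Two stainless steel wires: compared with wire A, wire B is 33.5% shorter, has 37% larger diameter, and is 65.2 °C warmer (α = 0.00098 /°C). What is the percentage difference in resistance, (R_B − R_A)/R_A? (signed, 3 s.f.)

-62.3%

R ∝ ρL/d² with ρ ∝ (1+αΔT), so R_B/R_A = (1 − 33.5/100) × (1 + 37/100)⁻² × (1 + 0.00098×65.2)
= 0.665 × 0.5328 × 1.064 = 0.377
(R_B − R_A)/R_A = 0.377 − 1 = -62.3%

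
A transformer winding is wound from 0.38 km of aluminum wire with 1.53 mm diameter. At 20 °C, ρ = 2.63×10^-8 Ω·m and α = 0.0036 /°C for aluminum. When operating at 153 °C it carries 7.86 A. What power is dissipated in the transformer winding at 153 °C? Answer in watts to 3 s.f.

497 W

A = π(d/2)² = π(7.6500e-04 m)² = 1.839e-06 m²
R₍20₎ = ρL/A = (2.63×10^-8)(380)/(1.839e-06) = 5.436 Ω
R₍153₎ = R₍20₎(1 + αΔT) = 5.436 × (1 + 0.0036×133) = 8.039 Ω
P = I²R = (7.86)² × 8.039 = 497 W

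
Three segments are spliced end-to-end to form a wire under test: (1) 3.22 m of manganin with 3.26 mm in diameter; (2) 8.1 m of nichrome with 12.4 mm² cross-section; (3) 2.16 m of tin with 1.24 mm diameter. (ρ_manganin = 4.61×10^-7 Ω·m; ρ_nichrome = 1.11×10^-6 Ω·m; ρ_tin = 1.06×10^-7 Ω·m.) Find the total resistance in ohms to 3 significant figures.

1.09 Ω

Seg 1: A = π(d/2)² = π(1.6300e-03 m)² = 8.347e-06 m²
R_1 = (4.61×10^-7)(3.22)/(8.347e-06) = 0.1778 Ω
Seg 2: A = 12.4 mm² = 1.240e-05 m²
R_2 = (1.11×10^-6)(8.1)/(1.240e-05) = 0.7251 Ω
Seg 3: A = π(d/2)² = π(6.2000e-04 m)² = 1.208e-06 m²
R_3 = (1.06×10^-7)(2.16)/(1.208e-06) = 0.1896 Ω
R_total = R_1 + R_2 + R_3 = 1.09 Ω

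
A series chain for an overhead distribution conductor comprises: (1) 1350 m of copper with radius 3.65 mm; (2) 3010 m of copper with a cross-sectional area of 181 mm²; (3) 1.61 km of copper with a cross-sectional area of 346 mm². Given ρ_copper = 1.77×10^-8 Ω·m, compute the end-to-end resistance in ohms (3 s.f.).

Seg 1: A = πr² = π(3.6500e-03 m)² = 4.185e-05 m²
R_1 = (1.77×10^-8)(1350)/(4.185e-05) = 0.5709 Ω
Seg 2: A = 181 mm² = 1.810e-04 m²
R_2 = (1.77×10^-8)(3010)/(1.810e-04) = 0.2943 Ω
Seg 3: A = 346 mm² = 3.460e-04 m²
R_3 = (1.77×10^-8)(1610)/(3.460e-04) = 0.08236 Ω
R_total = R_1 + R_2 + R_3 = 0.948 Ω

0.948 Ω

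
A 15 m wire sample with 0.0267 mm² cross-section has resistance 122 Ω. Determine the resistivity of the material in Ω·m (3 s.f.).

2.17×10^-7 Ω·m

A = 0.0267 mm² = 2.670e-08 m²
ρ = RA/L = (122)(2.670e-08)/(15) = 2.17×10^-7 Ω·m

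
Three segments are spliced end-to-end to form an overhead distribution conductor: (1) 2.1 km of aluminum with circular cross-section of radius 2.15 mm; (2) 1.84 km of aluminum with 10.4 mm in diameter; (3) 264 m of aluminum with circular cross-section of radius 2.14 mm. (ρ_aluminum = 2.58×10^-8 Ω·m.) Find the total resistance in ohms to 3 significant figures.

4.76 Ω

Seg 1: A = πr² = π(2.1500e-03 m)² = 1.452e-05 m²
R_1 = (2.58×10^-8)(2100)/(1.452e-05) = 3.731 Ω
Seg 2: A = π(d/2)² = π(5.2000e-03 m)² = 8.495e-05 m²
R_2 = (2.58×10^-8)(1840)/(8.495e-05) = 0.5588 Ω
Seg 3: A = πr² = π(2.1400e-03 m)² = 1.439e-05 m²
R_3 = (2.58×10^-8)(264)/(1.439e-05) = 0.4734 Ω
R_total = R_1 + R_2 + R_3 = 4.76 Ω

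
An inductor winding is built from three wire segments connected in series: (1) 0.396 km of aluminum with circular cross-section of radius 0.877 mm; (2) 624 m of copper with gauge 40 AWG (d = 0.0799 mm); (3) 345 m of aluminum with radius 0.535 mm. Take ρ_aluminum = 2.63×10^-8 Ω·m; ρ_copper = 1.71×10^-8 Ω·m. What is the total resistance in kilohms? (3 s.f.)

Seg 1: A = πr² = π(8.7700e-04 m)² = 2.416e-06 m²
R_1 = (2.63×10^-8)(396)/(2.416e-06) = 4.31 Ω
Seg 2: A = π(0.0799/2 mm)² = π(3.9950e-05 m)² = 5.014e-09 m²
R_2 = (1.71×10^-8)(624)/(5.014e-09) = 2128 Ω
Seg 3: A = πr² = π(5.3500e-04 m)² = 8.992e-07 m²
R_3 = (2.63×10^-8)(345)/(8.992e-07) = 10.09 Ω
R_total = R_1 + R_2 + R_3 = 2.14 kΩ

2.14 kΩ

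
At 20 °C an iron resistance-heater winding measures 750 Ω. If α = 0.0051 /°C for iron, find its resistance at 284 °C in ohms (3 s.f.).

ΔT = 284 − 20 = 264 °C
R = R₀(1 + αΔT) = 750 × (1 + 0.0051×264) = 750 × 2.346 = 1760 Ω

1760 Ω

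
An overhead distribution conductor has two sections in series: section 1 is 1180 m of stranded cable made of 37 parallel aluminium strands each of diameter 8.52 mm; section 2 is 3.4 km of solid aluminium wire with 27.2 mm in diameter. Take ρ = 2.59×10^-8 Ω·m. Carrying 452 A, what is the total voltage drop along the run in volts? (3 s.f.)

Section 1: A_strand = π(4.2600e-03)² = 5.701e-05 m²; R₁ = ρL/(N·A_s) = (2.59×10^-8)(1180)/(37×5.701e-05) = 0.01449 Ω
Section 2: A = π(d/2)² = π(1.3600e-02 m)² = 5.811e-04 m²
R₂ = (2.59×10^-8)(3400)/(5.811e-04) = 0.1515 Ω
R = R₁ + R₂ = 0.166 Ω
V = IR = 452 × 0.166 = 75.0 V

75.0 V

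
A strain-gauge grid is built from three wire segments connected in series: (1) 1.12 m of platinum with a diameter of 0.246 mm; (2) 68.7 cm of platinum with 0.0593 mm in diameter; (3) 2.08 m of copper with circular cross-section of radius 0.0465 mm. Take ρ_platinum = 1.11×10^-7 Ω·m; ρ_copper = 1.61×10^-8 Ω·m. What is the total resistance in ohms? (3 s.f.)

35.2 Ω

Seg 1: A = π(d/2)² = π(1.2300e-04 m)² = 4.753e-08 m²
R_1 = (1.11×10^-7)(1.12)/(4.753e-08) = 2.616 Ω
Seg 2: A = π(d/2)² = π(2.9650e-05 m)² = 2.762e-09 m²
R_2 = (1.11×10^-7)(0.687)/(2.762e-09) = 27.61 Ω
Seg 3: A = πr² = π(4.6500e-05 m)² = 6.793e-09 m²
R_3 = (1.61×10^-8)(2.08)/(6.793e-09) = 4.93 Ω
R_total = R_1 + R_2 + R_3 = 35.2 Ω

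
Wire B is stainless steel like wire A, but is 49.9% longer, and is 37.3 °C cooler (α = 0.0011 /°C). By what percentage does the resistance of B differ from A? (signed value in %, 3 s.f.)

R ∝ ρL/d² with ρ ∝ (1+αΔT), so R_B/R_A = (1 + 49.9/100) × (1 − 0.0011×37.3)
= 1.499 × 0.959 = 1.438
(R_B − R_A)/R_A = 1.438 − 1 = 43.7%

43.7%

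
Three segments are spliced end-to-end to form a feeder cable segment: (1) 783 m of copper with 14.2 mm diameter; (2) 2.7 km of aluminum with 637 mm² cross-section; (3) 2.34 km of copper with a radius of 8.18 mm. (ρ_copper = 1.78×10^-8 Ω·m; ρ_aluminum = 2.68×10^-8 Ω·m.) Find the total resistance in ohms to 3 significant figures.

Seg 1: A = π(d/2)² = π(7.1000e-03 m)² = 1.584e-04 m²
R_1 = (1.78×10^-8)(783)/(1.584e-04) = 0.08801 Ω
Seg 2: A = 637 mm² = 6.370e-04 m²
R_2 = (2.68×10^-8)(2700)/(6.370e-04) = 0.1136 Ω
Seg 3: A = πr² = π(8.1800e-03 m)² = 2.102e-04 m²
R_3 = (1.78×10^-8)(2340)/(2.102e-04) = 0.1981 Ω
R_total = R_1 + R_2 + R_3 = 0.400 Ω

0.400 Ω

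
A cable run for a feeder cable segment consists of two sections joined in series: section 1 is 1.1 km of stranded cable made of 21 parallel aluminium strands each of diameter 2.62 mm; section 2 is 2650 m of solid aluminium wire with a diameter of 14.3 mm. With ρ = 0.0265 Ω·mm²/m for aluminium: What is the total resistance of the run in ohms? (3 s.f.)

0.695 Ω

ρ = 0.0265 Ω·mm²/m = 2.65×10^-8 Ω·m
Section 1: A_strand = π(1.3100e-03)² = 5.391e-06 m²; R₁ = ρL/(N·A_s) = (2.65×10^-8)(1100)/(21×5.391e-06) = 0.2575 Ω
Section 2: A = π(d/2)² = π(7.1500e-03 m)² = 1.606e-04 m²
R₂ = (2.65×10^-8)(2650)/(1.606e-04) = 0.4372 Ω
R = R₁ + R₂ = 0.695 Ω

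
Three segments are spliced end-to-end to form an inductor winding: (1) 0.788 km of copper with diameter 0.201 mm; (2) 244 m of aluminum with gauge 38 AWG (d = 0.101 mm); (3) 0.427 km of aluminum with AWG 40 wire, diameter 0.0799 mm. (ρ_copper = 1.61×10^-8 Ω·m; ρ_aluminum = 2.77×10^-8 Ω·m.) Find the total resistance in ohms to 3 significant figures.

3600 Ω

Seg 1: A = π(d/2)² = π(1.0050e-04 m)² = 3.173e-08 m²
R_1 = (1.61×10^-8)(788)/(3.173e-08) = 399.8 Ω
Seg 2: A = π(0.101/2 mm)² = π(5.0500e-05 m)² = 8.012e-09 m²
R_2 = (2.77×10^-8)(244)/(8.012e-09) = 843.6 Ω
Seg 3: A = π(0.0799/2 mm)² = π(3.9950e-05 m)² = 5.014e-09 m²
R_3 = (2.77×10^-8)(427)/(5.014e-09) = 2359 Ω
R_total = R_1 + R_2 + R_3 = 3600 Ω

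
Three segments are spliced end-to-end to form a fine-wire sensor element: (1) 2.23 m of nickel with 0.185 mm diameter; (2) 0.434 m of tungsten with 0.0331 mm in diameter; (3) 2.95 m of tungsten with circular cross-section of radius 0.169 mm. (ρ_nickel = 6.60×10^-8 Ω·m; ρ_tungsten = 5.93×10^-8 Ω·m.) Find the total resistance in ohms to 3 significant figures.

37.3 Ω

Seg 1: A = π(d/2)² = π(9.2500e-05 m)² = 2.688e-08 m²
R_1 = (6.60×10^-8)(2.23)/(2.688e-08) = 5.475 Ω
Seg 2: A = π(d/2)² = π(1.6550e-05 m)² = 8.605e-10 m²
R_2 = (5.93×10^-8)(0.434)/(8.605e-10) = 29.91 Ω
Seg 3: A = πr² = π(1.6900e-04 m)² = 8.973e-08 m²
R_3 = (5.93×10^-8)(2.95)/(8.973e-08) = 1.95 Ω
R_total = R_1 + R_2 + R_3 = 37.3 Ω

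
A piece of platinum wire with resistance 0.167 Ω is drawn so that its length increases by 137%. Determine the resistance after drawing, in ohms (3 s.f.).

0.938 Ω

k = 1 + 137/100 = 2.37; volume constant ⇒ A' = A/k, so R' = k²R.
R' = 5.617 × 0.167 = 0.938 Ω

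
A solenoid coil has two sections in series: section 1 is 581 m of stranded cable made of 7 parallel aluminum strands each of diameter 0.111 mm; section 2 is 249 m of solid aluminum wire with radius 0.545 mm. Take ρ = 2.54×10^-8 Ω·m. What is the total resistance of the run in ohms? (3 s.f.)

225 Ω

Section 1: A_strand = π(5.5500e-05)² = 9.677e-09 m²; R₁ = ρL/(N·A_s) = (2.54×10^-8)(581)/(7×9.677e-09) = 217.9 Ω
Section 2: A = πr² = π(5.4500e-04 m)² = 9.331e-07 m²
R₂ = (2.54×10^-8)(249)/(9.331e-07) = 6.778 Ω
R = R₁ + R₂ = 225 Ω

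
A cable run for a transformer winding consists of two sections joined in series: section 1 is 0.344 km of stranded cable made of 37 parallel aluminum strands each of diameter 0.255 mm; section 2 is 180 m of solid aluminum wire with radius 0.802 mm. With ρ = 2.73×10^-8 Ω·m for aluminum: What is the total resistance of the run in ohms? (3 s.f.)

7.40 Ω

Section 1: A_strand = π(1.2750e-04)² = 5.107e-08 m²; R₁ = ρL/(N·A_s) = (2.73×10^-8)(344)/(37×5.107e-08) = 4.97 Ω
Section 2: A = πr² = π(8.0200e-04 m)² = 2.021e-06 m²
R₂ = (2.73×10^-8)(180)/(2.021e-06) = 2.432 Ω
R = R₁ + R₂ = 7.40 Ω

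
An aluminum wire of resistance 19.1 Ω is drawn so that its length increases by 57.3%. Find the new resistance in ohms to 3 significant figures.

47.3 Ω

k = 1 + 57.3/100 = 1.573; volume constant ⇒ A' = A/k, so R' = k²R.
R' = 2.474 × 19.1 = 47.3 Ω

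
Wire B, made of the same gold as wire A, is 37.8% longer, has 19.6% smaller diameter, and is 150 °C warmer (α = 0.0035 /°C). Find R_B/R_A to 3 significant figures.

3.25

R ∝ ρL/d² with ρ ∝ (1+αΔT), so R_B/R_A = (1 + 37.8/100) × (1 − 19.6/100)⁻² × (1 + 0.0035×150)
= 1.378 × 1.547 × 1.525 = 3.25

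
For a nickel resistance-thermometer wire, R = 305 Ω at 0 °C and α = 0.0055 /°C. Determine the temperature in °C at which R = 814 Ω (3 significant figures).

R = R₀(1 + α(T − T₀)) ⇒ T = T₀ + (R/R₀ − 1)/α
T = 0 + (814/305 − 1)/0.0055 = 0 + (1.669)/0.0055 = 303 °C

303 °C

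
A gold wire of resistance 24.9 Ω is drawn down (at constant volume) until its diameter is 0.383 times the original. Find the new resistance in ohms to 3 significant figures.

1160 Ω

Volume constant ⇒ L' = L/r² with r = 0.383. R' = ρL'/A' = ρ(L/r²)/(πr²d₀²/4) = R/r⁴.
R' = 46.47 × 24.9 = 1160 Ω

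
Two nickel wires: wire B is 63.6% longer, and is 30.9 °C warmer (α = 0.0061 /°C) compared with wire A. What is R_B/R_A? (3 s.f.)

1.94

R ∝ ρL/d² with ρ ∝ (1+αΔT), so R_B/R_A = (1 + 63.6/100) × (1 + 0.0061×30.9)
= 1.636 × 1.188 = 1.94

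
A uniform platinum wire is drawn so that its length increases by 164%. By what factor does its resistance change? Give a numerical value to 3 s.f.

6.97

k = 1 + 164/100 = 2.64; volume constant ⇒ A' = A/k, so R' = k²R.
Factor = 6.97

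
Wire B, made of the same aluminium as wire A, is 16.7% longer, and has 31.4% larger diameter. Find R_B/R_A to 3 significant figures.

0.676

R ∝ L/d², so R_B/R_A = (1 + 16.7/100) × (1 + 31.4/100)⁻²
= 1.167 × 0.5792 = 0.676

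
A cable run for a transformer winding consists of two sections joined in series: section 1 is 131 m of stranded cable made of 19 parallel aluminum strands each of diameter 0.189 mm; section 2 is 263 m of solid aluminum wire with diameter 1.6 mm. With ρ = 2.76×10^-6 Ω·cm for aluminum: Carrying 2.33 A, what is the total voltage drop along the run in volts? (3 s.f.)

24.2 V

ρ = 2.76×10^-6 Ω·cm = 2.76×10^-8 Ω·m
Section 1: A_strand = π(9.4500e-05)² = 2.806e-08 m²; R₁ = ρL/(N·A_s) = (2.76×10^-8)(131)/(19×2.806e-08) = 6.783 Ω
Section 2: A = π(d/2)² = π(8.0000e-04 m)² = 2.011e-06 m²
R₂ = (2.76×10^-8)(263)/(2.011e-06) = 3.61 Ω
R = R₁ + R₂ = 10.39 Ω
V = IR = 2.33 × 10.39 = 24.2 V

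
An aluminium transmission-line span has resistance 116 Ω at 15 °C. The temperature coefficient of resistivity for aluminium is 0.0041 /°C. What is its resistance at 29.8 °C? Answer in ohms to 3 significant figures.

123 Ω

ΔT = 29.8 − 15 = 14.8 °C
R = R₀(1 + αΔT) = 116 × (1 + 0.0041×14.8) = 116 × 1.061 = 123 Ω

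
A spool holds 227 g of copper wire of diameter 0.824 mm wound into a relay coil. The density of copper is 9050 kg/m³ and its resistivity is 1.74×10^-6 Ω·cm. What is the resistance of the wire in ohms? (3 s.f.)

1.53 Ω

ρ = 1.74×10^-6 Ω·cm = 1.74×10^-8 Ω·m
A = π(d/2)² = π(4.1200e-04 m)² = 5.3327e-07 m²
L = m/(density·A) = 0.227/(9050×5.3327e-07) = 47.04 m
R = ρL/A = (1.74×10^-8)(47.04)/(5.3327e-07) = 1.53 Ω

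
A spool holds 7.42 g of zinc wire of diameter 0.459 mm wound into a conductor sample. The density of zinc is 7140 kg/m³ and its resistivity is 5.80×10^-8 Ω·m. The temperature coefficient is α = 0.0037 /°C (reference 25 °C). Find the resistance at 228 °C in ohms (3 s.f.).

A = π(d/2)² = π(2.2950e-04 m)² = 1.6547e-07 m²
L = m/(density·A) = 0.00742/(7140×1.6547e-07) = 6.28 m
R = ρL/A = (5.80×10^-8)(6.28)/(1.6547e-07) = 2.201 Ω
R(228 °C) = 2.201 × (1 + 0.0037×203) = 3.85 Ω

3.85 Ω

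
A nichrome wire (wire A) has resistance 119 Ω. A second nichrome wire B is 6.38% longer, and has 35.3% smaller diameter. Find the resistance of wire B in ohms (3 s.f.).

R ∝ L/d², so R_B/R_A = (1 + 6.38/100) × (1 − 35.3/100)⁻²
= 1.064 × 2.389 = 2.541
R_B = 2.541 × 119 = 302 Ω

302 Ω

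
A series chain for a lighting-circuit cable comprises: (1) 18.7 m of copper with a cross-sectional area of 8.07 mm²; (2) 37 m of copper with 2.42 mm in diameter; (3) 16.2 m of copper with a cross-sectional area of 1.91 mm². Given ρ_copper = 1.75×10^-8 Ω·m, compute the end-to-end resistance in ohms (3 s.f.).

0.330 Ω

Seg 1: A = 8.07 mm² = 8.070e-06 m²
R_1 = (1.75×10^-8)(18.7)/(8.070e-06) = 0.04055 Ω
Seg 2: A = π(d/2)² = π(1.2100e-03 m)² = 4.600e-06 m²
R_2 = (1.75×10^-8)(37)/(4.600e-06) = 0.1408 Ω
Seg 3: A = 1.91 mm² = 1.910e-06 m²
R_3 = (1.75×10^-8)(16.2)/(1.910e-06) = 0.1484 Ω
R_total = R_1 + R_2 + R_3 = 0.330 Ω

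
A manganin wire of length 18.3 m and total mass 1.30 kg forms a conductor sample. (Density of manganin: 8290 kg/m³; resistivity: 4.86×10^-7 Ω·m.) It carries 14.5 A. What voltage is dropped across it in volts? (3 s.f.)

A = m/(density·L) = 1.3/(8290×18.3) = 8.5691e-06 m²
R = ρL/A = (4.86×10^-7)(18.3)/(8.5691e-06) = 1.038 Ω
V = IR = 14.5 × 1.038 = 15.0 V

15.0 V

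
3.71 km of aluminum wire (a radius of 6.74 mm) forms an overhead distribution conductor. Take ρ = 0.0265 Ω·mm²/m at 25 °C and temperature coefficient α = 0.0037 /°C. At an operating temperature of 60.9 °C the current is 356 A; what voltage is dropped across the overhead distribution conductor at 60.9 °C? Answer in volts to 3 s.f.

ρ = 0.0265 Ω·mm²/m = 2.65×10^-8 Ω·m
A = πr² = π(6.7400e-03 m)² = 1.427e-04 m²
R₍25₎ = ρL/A = (2.65×10^-8)(3710)/(1.427e-04) = 0.6889 Ω
R₍60.9₎ = R₍25₎(1 + αΔT) = 0.6889 × (1 + 0.0037×35.9) = 0.7804 Ω
V = IR = 356 × 0.7804 = 278 V

278 V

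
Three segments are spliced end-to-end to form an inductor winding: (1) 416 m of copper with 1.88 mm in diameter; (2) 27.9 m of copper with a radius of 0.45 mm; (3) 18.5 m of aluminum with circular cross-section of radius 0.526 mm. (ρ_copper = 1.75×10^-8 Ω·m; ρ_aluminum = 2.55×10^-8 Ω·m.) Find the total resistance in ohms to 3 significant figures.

Seg 1: A = π(d/2)² = π(9.4000e-04 m)² = 2.776e-06 m²
R_1 = (1.75×10^-8)(416)/(2.776e-06) = 2.623 Ω
Seg 2: A = πr² = π(4.5000e-04 m)² = 6.362e-07 m²
R_2 = (1.75×10^-8)(27.9)/(6.362e-07) = 0.7675 Ω
Seg 3: A = πr² = π(5.2600e-04 m)² = 8.692e-07 m²
R_3 = (2.55×10^-8)(18.5)/(8.692e-07) = 0.5427 Ω
R_total = R_1 + R_2 + R_3 = 3.93 Ω

3.93 Ω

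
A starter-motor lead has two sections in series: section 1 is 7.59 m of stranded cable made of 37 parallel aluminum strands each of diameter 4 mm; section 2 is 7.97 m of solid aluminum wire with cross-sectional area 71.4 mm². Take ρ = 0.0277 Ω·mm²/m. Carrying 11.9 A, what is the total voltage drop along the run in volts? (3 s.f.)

ρ = 0.0277 Ω·mm²/m = 2.77×10^-8 Ω·m
Section 1: A_strand = π(2.0000e-03)² = 1.257e-05 m²; R₁ = ρL/(N·A_s) = (2.77×10^-8)(7.59)/(37×1.257e-05) = 4.522×10^-4 Ω
Section 2: A = 71.4 mm² = 7.140e-05 m²
R₂ = (2.77×10^-8)(7.97)/(7.140e-05) = 0.003092 Ω
R = R₁ + R₂ = 0.003544 Ω
V = IR = 11.9 × 0.003544 = 0.0422 V

0.0422 V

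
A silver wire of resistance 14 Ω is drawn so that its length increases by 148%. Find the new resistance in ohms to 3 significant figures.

86.1 Ω

k = 1 + 148/100 = 2.48; volume constant ⇒ A' = A/k, so R' = k²R.
R' = 6.15 × 14 = 86.1 Ω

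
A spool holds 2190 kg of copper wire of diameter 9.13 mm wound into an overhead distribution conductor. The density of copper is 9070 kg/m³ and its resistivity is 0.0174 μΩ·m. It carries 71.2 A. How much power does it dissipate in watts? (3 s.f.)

ρ = 0.0174 μΩ·m = 1.74×10^-8 Ω·m
A = π(d/2)² = π(4.5650e-03 m)² = 6.5468e-05 m²
L = m/(density·A) = 2190/(9070×6.5468e-05) = 3688 m
R = ρL/A = (1.74×10^-8)(3688)/(6.5468e-05) = 0.9802 Ω
P = I²R = (71.2)² × 0.9802 = 4970 W

4970 W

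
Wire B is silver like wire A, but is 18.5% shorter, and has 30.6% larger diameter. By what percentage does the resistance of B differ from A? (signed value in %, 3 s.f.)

R ∝ L/d², so R_B/R_A = (1 − 18.5/100) × (1 + 30.6/100)⁻²
= 0.815 × 0.5863 = 0.4778
(R_B − R_A)/R_A = 0.4778 − 1 = -52.2%

-52.2%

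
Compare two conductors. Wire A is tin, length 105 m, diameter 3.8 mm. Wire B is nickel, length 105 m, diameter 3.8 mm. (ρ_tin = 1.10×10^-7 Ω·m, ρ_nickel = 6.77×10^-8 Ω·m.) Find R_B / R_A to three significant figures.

R ∝ ρL/d², so R_B/R_A = (ρ_B/ρ_A)
= (6.77×10^-8/1.10×10^-7) = 0.615

0.615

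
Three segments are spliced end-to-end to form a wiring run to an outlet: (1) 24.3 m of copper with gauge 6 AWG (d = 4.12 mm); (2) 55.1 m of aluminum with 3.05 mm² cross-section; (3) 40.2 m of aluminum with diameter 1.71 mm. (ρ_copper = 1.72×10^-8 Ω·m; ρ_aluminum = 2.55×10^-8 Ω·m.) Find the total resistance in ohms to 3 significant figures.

Seg 1: A = π(4.12/2 mm)² = π(2.0600e-03 m)² = 1.333e-05 m²
R_1 = (1.72×10^-8)(24.3)/(1.333e-05) = 0.03135 Ω
Seg 2: A = 3.05 mm² = 3.050e-06 m²
R_2 = (2.55×10^-8)(55.1)/(3.050e-06) = 0.4607 Ω
Seg 3: A = π(d/2)² = π(8.5500e-04 m)² = 2.297e-06 m²
R_3 = (2.55×10^-8)(40.2)/(2.297e-06) = 0.4464 Ω
R_total = R_1 + R_2 + R_3 = 0.938 Ω

0.938 Ω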